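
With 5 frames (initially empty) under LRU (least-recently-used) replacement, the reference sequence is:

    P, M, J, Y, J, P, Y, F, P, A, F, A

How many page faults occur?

6

P -> miss, frames [P]
M -> miss, frames [P, M]
J -> miss, frames [P, M, J]
Y -> miss, frames [P, M, J, Y]
J -> hit
P -> hit
Y -> hit
F -> miss, frames [M, J, P, Y, F]
P -> hit
A -> miss, evict M, frames [J, Y, F, P, A]
F -> hit
A -> hit
Page faults: 6.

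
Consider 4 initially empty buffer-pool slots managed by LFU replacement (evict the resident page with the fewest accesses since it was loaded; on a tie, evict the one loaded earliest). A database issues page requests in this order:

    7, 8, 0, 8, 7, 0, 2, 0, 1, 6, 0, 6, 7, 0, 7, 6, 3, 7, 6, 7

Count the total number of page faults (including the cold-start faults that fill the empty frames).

7

7: fault, frames {7}
8: fault, frames {7,8}
0: fault, frames {7,8,0}
8: hit
7: hit
0: hit
2: fault, frames {7,8,0,2}
0: hit
1: fault, evict 2, frames {7,8,0,1}
6: fault, evict 1, frames {7,8,0,6}
0: hit
6: hit
7: hit
0: hit
7: hit
6: hit
3: fault, evict 8, frames {7,0,6,3}
7: hit
6: hit
7: hit
Page faults: 7.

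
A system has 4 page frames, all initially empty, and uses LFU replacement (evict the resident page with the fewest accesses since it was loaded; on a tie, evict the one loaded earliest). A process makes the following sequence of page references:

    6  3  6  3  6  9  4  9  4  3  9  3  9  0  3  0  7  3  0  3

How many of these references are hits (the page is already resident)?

13

6: fault, frames {6}
3: fault, frames {6,3}
6: hit
3: hit
6: hit
9: fault, frames {6,3,9}
4: fault, frames {6,3,9,4}
9: hit
4: hit
3: hit
9: hit
3: hit
9: hit
0: fault, evict 4, frames {6,3,9,0}
3: hit
0: hit
7: fault, evict 0, frames {6,3,9,7}
3: hit
0: fault, evict 7, frames {6,3,9,0}
3: hit
Hits: 13.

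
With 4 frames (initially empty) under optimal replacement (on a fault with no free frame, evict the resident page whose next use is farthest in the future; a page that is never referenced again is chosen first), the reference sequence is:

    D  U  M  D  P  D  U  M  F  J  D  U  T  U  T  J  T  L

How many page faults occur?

D → fault, frames [D]
U → fault, frames [D, U]
M → fault, frames [D, U, M]
D → hit
P → fault, frames [D, U, M, P]
D → hit
U → hit
M → hit
F → fault, evict P, frames [D, U, M, F]
J → fault, evict F, frames [D, U, M, J]
D → hit
U → hit
T → fault, evict M, frames [D, U, J, T]
U → hit
T → hit
J → hit
T → hit
L → fault, evict T, frames [D, U, J, L]
Page faults: 8.

8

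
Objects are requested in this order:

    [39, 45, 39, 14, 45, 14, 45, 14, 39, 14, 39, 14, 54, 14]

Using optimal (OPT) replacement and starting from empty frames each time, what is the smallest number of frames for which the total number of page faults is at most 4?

3

f=1: 14 faults
f=2: 5 faults
f=3: 4 faults
f=4: 4 faults
Smallest f with faults ≤ 4 is 3.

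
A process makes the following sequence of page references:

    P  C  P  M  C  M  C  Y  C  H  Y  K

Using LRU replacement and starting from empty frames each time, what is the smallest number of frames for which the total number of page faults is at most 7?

3

f=1: 12 faults
f=2: 8 faults
f=3: 6 faults
f=4: 6 faults
f=5: 6 faults
f=6: 6 faults
Smallest f with faults ≤ 7 is 3.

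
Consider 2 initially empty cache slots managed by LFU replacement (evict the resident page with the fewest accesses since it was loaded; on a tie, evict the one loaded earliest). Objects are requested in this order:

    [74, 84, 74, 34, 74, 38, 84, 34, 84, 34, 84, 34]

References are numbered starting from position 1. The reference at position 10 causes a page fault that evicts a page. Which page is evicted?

pos 1: 74: miss, frames [74]
pos 2: 84: miss, frames [74, 84]
pos 3: 74: hit
pos 4: 34: miss, evict 84, frames [74, 34]
pos 5: 74: hit
pos 6: 38: miss, evict 34, frames [74, 38]
pos 7: 84: miss, evict 38, frames [74, 84]
pos 8: 34: miss, evict 84, frames [74, 34]
pos 9: 84: miss, evict 34, frames [74, 84]
pos 10: 34: miss, evict 84, frames [74, 34]
At position 10, page 84 is evicted.

84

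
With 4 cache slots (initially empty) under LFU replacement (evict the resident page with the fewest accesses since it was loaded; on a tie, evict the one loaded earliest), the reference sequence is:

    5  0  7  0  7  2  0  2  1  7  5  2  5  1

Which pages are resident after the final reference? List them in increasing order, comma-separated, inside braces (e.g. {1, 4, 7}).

{0, 1, 2, 7}

5 → fault, frames (5)
0 → fault, frames (5 0)
7 → fault, frames (5 0 7)
0 → hit
7 → hit
2 → fault, frames (5 0 7 2)
0 → hit
2 → hit
1 → fault, evict 5, frames (0 7 2 1)
7 → hit
5 → fault, evict 1, frames (0 7 2 5)
2 → hit
5 → hit
1 → fault, evict 5, frames (0 7 2 1)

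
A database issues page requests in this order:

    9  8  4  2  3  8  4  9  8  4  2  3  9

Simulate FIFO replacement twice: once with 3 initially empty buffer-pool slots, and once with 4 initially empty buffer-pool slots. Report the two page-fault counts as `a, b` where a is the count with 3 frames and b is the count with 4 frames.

3 frames: F F F F F F F F . . F F . → 10 faults.
4 frames: F F F F F . . F F F F F F → 11 faults.
11 > 10: adding a frame increased faults — Belady's anomaly.

10, 11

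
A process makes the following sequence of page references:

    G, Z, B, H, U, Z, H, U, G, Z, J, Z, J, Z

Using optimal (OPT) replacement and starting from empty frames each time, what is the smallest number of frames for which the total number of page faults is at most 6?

f=1: 14 faults
f=2: 9 faults
f=3: 7 faults
f=4: 6 faults
f=5: 6 faults
f=6: 6 faults
Smallest f with faults ≤ 6 is 4.

4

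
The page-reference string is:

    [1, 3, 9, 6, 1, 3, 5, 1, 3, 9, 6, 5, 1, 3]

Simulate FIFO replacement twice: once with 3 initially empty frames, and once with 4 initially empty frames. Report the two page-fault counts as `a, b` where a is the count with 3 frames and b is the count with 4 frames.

11, 12

3 frames: F F F F F F F . . F F . F F → 11 faults.
4 frames: F F F F . . F F F F F F F F → 12 faults.
12 > 11: adding a frame increased faults — Belady's anomaly.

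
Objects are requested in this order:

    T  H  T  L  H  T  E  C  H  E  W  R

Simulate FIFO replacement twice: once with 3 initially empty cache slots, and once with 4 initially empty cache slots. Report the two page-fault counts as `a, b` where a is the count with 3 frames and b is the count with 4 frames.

3 frames: F F . F . . F F F . F F → 8 faults.
4 frames: F F . F . . F F . . F F → 7 faults.
7 < 8: adding a frame reduced faults, as is typical.

8, 7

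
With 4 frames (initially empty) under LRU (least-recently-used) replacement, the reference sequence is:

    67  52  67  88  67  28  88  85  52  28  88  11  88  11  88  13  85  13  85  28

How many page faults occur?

67 -> fault, frames (67)
52 -> fault, frames (67 52)
67 -> hit
88 -> fault, frames (52 67 88)
67 -> hit
28 -> fault, frames (52 88 67 28)
88 -> hit
85 -> fault, evict 52, frames (67 28 88 85)
52 -> fault, evict 67, frames (28 88 85 52)
28 -> hit
88 -> hit
11 -> fault, evict 85, frames (52 28 88 11)
88 -> hit
11 -> hit
88 -> hit
13 -> fault, evict 52, frames (28 11 88 13)
85 -> fault, evict 28, frames (11 88 13 85)
13 -> hit
85 -> hit
28 -> fault, evict 11, frames (88 13 85 28)
Page faults: 10.

10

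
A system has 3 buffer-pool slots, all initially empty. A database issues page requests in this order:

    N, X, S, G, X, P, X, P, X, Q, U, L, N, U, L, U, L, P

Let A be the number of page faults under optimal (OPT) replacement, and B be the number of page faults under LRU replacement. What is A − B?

-1

Under OPT: F F F F . F . . . F F F . . . . . F → 9 faults.
Under LRU: F F F F . F . . . F F F F . . . . F → 10 faults.
A − B = 9 − 10 = -1.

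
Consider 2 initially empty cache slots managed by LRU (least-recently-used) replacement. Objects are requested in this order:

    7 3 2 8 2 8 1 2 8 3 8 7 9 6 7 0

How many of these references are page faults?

13

7: miss, frames [7]
3: miss, frames [7, 3]
2: miss, evict 7, frames [3, 2]
8: miss, evict 3, frames [2, 8]
2: hit
8: hit
1: miss, evict 2, frames [8, 1]
2: miss, evict 8, frames [1, 2]
8: miss, evict 1, frames [2, 8]
3: miss, evict 2, frames [8, 3]
8: hit
7: miss, evict 3, frames [8, 7]
9: miss, evict 8, frames [7, 9]
6: miss, evict 7, frames [9, 6]
7: miss, evict 9, frames [6, 7]
0: miss, evict 6, frames [7, 0]
Page faults: 13.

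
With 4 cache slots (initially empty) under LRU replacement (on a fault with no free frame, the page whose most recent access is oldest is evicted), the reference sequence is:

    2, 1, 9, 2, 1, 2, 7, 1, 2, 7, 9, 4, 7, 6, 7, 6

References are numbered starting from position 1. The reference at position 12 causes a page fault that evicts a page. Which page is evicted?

1

pos 1: 2 -> fault, frames {2}
pos 2: 1 -> fault, frames {2,1}
pos 3: 9 -> fault, frames {2,1,9}
pos 4: 2 -> hit
pos 5: 1 -> hit
pos 6: 2 -> hit
pos 7: 7 -> fault, frames {9,1,2,7}
pos 8: 1 -> hit
pos 9: 2 -> hit
pos 10: 7 -> hit
pos 11: 9 -> hit
pos 12: 4 -> fault, evict 1, frames {2,7,9,4}
At position 12, page 1 is evicted.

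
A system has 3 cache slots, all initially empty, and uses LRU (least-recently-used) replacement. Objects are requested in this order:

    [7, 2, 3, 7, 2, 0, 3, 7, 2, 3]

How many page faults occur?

7

7: miss, frames (7)
2: miss, frames (7 2)
3: miss, frames (7 2 3)
7: hit
2: hit
0: miss, evict 3, frames (7 2 0)
3: miss, evict 7, frames (2 0 3)
7: miss, evict 2, frames (0 3 7)
2: miss, evict 0, frames (3 7 2)
3: hit
Page faults: 7.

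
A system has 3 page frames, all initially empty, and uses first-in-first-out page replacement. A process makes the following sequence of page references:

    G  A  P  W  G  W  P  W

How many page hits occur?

3

G -> miss, frames [G]
A -> miss, frames [G, A]
P -> miss, frames [G, A, P]
W -> miss, evict G, frames [A, P, W]
G -> miss, evict A, frames [P, W, G]
W -> hit
P -> hit
W -> hit
Hits: 3.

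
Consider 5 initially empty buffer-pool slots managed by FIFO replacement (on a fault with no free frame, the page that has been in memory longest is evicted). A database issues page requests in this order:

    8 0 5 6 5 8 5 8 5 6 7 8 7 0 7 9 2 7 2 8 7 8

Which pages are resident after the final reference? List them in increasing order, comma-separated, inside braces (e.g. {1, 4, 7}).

{2, 6, 7, 8, 9}

8: fault, frames [8]
0: fault, frames [8, 0]
5: fault, frames [8, 0, 5]
6: fault, frames [8, 0, 5, 6]
5: hit
8: hit
5: hit
8: hit
5: hit
6: hit
7: fault, frames [8, 0, 5, 6, 7]
8: hit
7: hit
0: hit
7: hit
9: fault, evict 8, frames [0, 5, 6, 7, 9]
2: fault, evict 0, frames [5, 6, 7, 9, 2]
7: hit
2: hit
8: fault, evict 5, frames [6, 7, 9, 2, 8]
7: hit
8: hit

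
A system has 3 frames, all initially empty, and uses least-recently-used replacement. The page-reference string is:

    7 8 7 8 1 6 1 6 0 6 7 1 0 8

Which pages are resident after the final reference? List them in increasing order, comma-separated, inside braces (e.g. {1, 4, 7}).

7: miss, frames [7]
8: miss, frames [7, 8]
7: hit
8: hit
1: miss, frames [7, 8, 1]
6: miss, evict 7, frames [8, 1, 6]
1: hit
6: hit
0: miss, evict 8, frames [1, 6, 0]
6: hit
7: miss, evict 1, frames [0, 6, 7]
1: miss, evict 0, frames [6, 7, 1]
0: miss, evict 6, frames [7, 1, 0]
8: miss, evict 7, frames [1, 0, 8]

{0, 1, 8}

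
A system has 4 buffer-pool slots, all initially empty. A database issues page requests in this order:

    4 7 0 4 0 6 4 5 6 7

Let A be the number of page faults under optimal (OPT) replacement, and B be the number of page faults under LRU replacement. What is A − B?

-1

Under OPT: F F F . . F . F . . → 5 faults.
Under LRU: F F F . . F . F . F → 6 faults.
A − B = 5 − 6 = -1.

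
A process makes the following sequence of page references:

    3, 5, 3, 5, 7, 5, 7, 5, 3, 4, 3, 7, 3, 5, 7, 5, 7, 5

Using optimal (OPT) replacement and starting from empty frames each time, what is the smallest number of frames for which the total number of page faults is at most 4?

f=1: 18 faults
f=2: 7 faults
f=3: 5 faults
f=4: 4 faults
Smallest f with faults ≤ 4 is 4.

4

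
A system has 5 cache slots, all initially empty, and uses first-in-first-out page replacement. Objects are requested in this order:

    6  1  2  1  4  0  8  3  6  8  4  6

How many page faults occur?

6: fault, frames {6}
1: fault, frames {6,1}
2: fault, frames {6,1,2}
1: hit
4: fault, frames {6,1,2,4}
0: fault, frames {6,1,2,4,0}
8: fault, evict 6, frames {1,2,4,0,8}
3: fault, evict 1, frames {2,4,0,8,3}
6: fault, evict 2, frames {4,0,8,3,6}
8: hit
4: hit
6: hit
Page faults: 8.

8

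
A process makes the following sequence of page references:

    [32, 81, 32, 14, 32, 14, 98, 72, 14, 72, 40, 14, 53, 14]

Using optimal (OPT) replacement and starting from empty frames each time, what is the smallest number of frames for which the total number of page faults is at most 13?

f=1: 14 faults
f=2: 7 faults
f=3: 7 faults
f=4: 7 faults
f=5: 7 faults
f=6: 7 faults
f=7: 7 faults
Smallest f with faults ≤ 13 is 2.

2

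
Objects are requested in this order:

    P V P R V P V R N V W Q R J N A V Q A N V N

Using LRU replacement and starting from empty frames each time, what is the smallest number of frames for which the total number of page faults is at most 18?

3

f=1: 22 faults
f=2: 19 faults
f=3: 14 faults
f=4: 12 faults
f=5: 11 faults
f=6: 9 faults
f=7: 8 faults
f=8: 8 faults
Smallest f with faults ≤ 18 is 3.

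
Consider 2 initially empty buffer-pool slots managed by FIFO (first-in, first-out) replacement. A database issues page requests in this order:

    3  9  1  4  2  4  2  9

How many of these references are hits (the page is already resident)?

3 → miss, frames (3)
9 → miss, frames (3 9)
1 → miss, evict 3, frames (9 1)
4 → miss, evict 9, frames (1 4)
2 → miss, evict 1, frames (4 2)
4 → hit
2 → hit
9 → miss, evict 4, frames (2 9)
Hits: 2.

2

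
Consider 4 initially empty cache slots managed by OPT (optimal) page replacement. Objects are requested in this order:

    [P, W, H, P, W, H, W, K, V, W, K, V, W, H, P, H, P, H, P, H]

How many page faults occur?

6

P -> miss, frames [P]
W -> miss, frames [P, W]
H -> miss, frames [P, W, H]
P -> hit
W -> hit
H -> hit
W -> hit
K -> miss, frames [P, W, H, K]
V -> miss, evict P, frames [W, H, K, V]
W -> hit
K -> hit
V -> hit
W -> hit
H -> hit
P -> miss, evict V, frames [W, H, K, P]
H -> hit
P -> hit
H -> hit
P -> hit
H -> hit
Page faults: 6.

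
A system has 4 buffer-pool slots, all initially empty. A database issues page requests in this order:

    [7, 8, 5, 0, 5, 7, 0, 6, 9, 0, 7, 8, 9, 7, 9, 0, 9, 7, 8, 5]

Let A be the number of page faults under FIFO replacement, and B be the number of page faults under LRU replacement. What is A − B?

2

Under FIFO: F F F F . . . F F . F F . . . F . . . F → 10 faults.
Under LRU: F F F F . . . F F . . F . . . . . . . F → 8 faults.
A − B = 10 − 8 = 2.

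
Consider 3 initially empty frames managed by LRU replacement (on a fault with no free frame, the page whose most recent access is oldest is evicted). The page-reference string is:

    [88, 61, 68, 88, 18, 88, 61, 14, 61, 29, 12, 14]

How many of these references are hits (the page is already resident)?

3

88 → fault, frames (88)
61 → fault, frames (88 61)
68 → fault, frames (88 61 68)
88 → hit
18 → fault, evict 61, frames (68 88 18)
88 → hit
61 → fault, evict 68, frames (18 88 61)
14 → fault, evict 18, frames (88 61 14)
61 → hit
29 → fault, evict 88, frames (14 61 29)
12 → fault, evict 14, frames (61 29 12)
14 → fault, evict 61, frames (29 12 14)
Hits: 3.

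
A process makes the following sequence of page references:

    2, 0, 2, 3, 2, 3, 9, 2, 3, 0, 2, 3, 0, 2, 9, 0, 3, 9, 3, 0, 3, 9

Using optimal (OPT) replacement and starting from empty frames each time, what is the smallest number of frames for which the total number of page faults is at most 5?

4

f=1: 22 faults
f=2: 12 faults
f=3: 6 faults
f=4: 4 faults
Smallest f with faults ≤ 5 is 4.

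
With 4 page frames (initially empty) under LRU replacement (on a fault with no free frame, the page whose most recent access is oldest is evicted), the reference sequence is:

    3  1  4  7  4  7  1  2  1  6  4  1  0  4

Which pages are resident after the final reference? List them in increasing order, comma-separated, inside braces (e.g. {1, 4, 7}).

3: fault, frames {3}
1: fault, frames {3,1}
4: fault, frames {3,1,4}
7: fault, frames {3,1,4,7}
4: hit
7: hit
1: hit
2: fault, evict 3, frames {4,7,1,2}
1: hit
6: fault, evict 4, frames {7,2,1,6}
4: fault, evict 7, frames {2,1,6,4}
1: hit
0: fault, evict 2, frames {6,4,1,0}
4: hit

{0, 1, 4, 6}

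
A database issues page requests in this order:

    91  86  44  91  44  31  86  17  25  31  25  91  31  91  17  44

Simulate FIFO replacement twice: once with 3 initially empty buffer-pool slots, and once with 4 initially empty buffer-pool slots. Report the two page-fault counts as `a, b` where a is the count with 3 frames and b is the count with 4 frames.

10, 8

3 frames: F F F . . F . F F . . F F . F F → 10 faults.
4 frames: F F F . . F . F F . . F . . . F → 8 faults.
8 < 10: adding a frame reduced faults, as is typical.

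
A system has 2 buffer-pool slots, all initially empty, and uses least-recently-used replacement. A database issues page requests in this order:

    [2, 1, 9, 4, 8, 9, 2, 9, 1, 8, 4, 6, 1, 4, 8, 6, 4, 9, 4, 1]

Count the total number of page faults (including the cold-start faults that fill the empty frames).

2 → miss, frames [2]
1 → miss, frames [2, 1]
9 → miss, evict 2, frames [1, 9]
4 → miss, evict 1, frames [9, 4]
8 → miss, evict 9, frames [4, 8]
9 → miss, evict 4, frames [8, 9]
2 → miss, evict 8, frames [9, 2]
9 → hit
1 → miss, evict 2, frames [9, 1]
8 → miss, evict 9, frames [1, 8]
4 → miss, evict 1, frames [8, 4]
6 → miss, evict 8, frames [4, 6]
1 → miss, evict 4, frames [6, 1]
4 → miss, evict 6, frames [1, 4]
8 → miss, evict 1, frames [4, 8]
6 → miss, evict 4, frames [8, 6]
4 → miss, evict 8, frames [6, 4]
9 → miss, evict 6, frames [4, 9]
4 → hit
1 → miss, evict 9, frames [4, 1]
Page faults: 18.

18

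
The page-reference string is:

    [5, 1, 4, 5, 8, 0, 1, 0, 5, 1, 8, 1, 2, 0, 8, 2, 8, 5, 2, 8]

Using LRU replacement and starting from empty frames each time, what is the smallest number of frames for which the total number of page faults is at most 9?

4

f=1: 20 faults
f=2: 17 faults
f=3: 12 faults
f=4: 9 faults
f=5: 6 faults
f=6: 6 faults
Smallest f with faults ≤ 9 is 4.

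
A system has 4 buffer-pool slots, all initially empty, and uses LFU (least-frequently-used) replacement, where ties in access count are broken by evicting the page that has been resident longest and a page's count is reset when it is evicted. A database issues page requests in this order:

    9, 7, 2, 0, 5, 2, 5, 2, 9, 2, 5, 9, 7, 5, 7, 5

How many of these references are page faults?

7

9 → miss, frames [9]
7 → miss, frames [9, 7]
2 → miss, frames [9, 7, 2]
0 → miss, frames [9, 7, 2, 0]
5 → miss, evict 9, frames [7, 2, 0, 5]
2 → hit
5 → hit
2 → hit
9 → miss, evict 7, frames [2, 0, 5, 9]
2 → hit
5 → hit
9 → hit
7 → miss, evict 0, frames [2, 5, 9, 7]
5 → hit
7 → hit
5 → hit
Page faults: 7.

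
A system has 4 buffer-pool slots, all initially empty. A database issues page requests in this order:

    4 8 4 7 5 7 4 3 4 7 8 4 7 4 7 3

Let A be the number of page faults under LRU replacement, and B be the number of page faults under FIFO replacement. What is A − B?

-2

Under LRU: F F . F F . . F . . F . . . . . → 6 faults.
Under FIFO: F F . F F . . F F . F . F . . . → 8 faults.
A − B = 6 − 8 = -2.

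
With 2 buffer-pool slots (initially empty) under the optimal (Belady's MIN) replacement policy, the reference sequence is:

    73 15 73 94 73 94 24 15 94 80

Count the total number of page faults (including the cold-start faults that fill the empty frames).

6

73: miss, frames [73]
15: miss, frames [73, 15]
73: hit
94: miss, evict 15, frames [73, 94]
73: hit
94: hit
24: miss, evict 73, frames [94, 24]
15: miss, evict 24, frames [94, 15]
94: hit
80: miss, evict 15, frames [94, 80]
Page faults: 6.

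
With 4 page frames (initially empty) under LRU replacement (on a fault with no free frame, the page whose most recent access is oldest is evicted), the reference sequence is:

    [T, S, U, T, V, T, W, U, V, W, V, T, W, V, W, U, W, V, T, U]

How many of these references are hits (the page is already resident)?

T → miss, frames [T]
S → miss, frames [T, S]
U → miss, frames [T, S, U]
T → hit
V → miss, frames [S, U, T, V]
T → hit
W → miss, evict S, frames [U, V, T, W]
U → hit
V → hit
W → hit
V → hit
T → hit
W → hit
V → hit
W → hit
U → hit
W → hit
V → hit
T → hit
U → hit
Hits: 15.

15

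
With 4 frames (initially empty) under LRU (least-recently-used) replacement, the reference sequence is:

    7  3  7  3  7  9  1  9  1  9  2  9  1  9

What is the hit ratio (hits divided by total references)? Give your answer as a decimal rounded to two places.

7 → miss, frames {7}
3 → miss, frames {7,3}
7 → hit
3 → hit
7 → hit
9 → miss, frames {3,7,9}
1 → miss, frames {3,7,9,1}
9 → hit
1 → hit
9 → hit
2 → miss, evict 3, frames {7,1,9,2}
9 → hit
1 → hit
9 → hit
Hits: 9 of 14 references → 9/14 = 0.6429.

0.64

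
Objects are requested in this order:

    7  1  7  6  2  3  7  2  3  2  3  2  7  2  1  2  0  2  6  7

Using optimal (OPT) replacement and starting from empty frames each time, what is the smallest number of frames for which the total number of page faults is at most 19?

2

f=1: 20 faults
f=2: 11 faults
f=3: 8 faults
f=4: 7 faults
f=5: 6 faults
f=6: 6 faults
Smallest f with faults ≤ 19 is 2.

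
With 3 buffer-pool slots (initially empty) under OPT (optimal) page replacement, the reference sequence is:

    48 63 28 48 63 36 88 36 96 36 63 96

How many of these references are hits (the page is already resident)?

48 → miss, frames (48)
63 → miss, frames (48 63)
28 → miss, frames (48 63 28)
48 → hit
63 → hit
36 → miss, evict 28, frames (48 63 36)
88 → miss, evict 48, frames (63 36 88)
36 → hit
96 → miss, evict 88, frames (63 36 96)
36 → hit
63 → hit
96 → hit
Hits: 6.

6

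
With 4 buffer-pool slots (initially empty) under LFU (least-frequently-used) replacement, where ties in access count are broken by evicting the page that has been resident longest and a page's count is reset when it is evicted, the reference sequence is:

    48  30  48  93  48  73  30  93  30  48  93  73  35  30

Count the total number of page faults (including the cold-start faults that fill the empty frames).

5

48 → miss, frames (48)
30 → miss, frames (48 30)
48 → hit
93 → miss, frames (48 30 93)
48 → hit
73 → miss, frames (48 30 93 73)
30 → hit
93 → hit
30 → hit
48 → hit
93 → hit
73 → hit
35 → miss, evict 73, frames (48 30 93 35)
30 → hit
Page faults: 5.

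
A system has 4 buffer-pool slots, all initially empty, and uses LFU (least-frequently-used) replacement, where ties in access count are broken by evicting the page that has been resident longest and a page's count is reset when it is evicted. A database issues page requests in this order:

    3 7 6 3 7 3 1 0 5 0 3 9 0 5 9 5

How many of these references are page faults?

10

3 → fault, frames [3]
7 → fault, frames [3, 7]
6 → fault, frames [3, 7, 6]
3 → hit
7 → hit
3 → hit
1 → fault, frames [3, 7, 6, 1]
0 → fault, evict 6, frames [3, 7, 1, 0]
5 → fault, evict 1, frames [3, 7, 0, 5]
0 → hit
3 → hit
9 → fault, evict 5, frames [3, 7, 0, 9]
0 → hit
5 → fault, evict 9, frames [3, 7, 0, 5]
9 → fault, evict 5, frames [3, 7, 0, 9]
5 → fault, evict 9, frames [3, 7, 0, 5]
Page faults: 10.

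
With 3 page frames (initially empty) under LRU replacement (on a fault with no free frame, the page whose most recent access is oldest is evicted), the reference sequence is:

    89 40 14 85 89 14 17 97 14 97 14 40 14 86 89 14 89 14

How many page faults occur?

89 → miss, frames {89}
40 → miss, frames {89,40}
14 → miss, frames {89,40,14}
85 → miss, evict 89, frames {40,14,85}
89 → miss, evict 40, frames {14,85,89}
14 → hit
17 → miss, evict 85, frames {89,14,17}
97 → miss, evict 89, frames {14,17,97}
14 → hit
97 → hit
14 → hit
40 → miss, evict 17, frames {97,14,40}
14 → hit
86 → miss, evict 97, frames {40,14,86}
89 → miss, evict 40, frames {14,86,89}
14 → hit
89 → hit
14 → hit
Page faults: 10.

10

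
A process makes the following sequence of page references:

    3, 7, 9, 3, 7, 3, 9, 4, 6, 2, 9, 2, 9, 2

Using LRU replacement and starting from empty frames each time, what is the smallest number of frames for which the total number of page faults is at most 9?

3

f=1: 14 faults
f=2: 10 faults
f=3: 7 faults
f=4: 6 faults
f=5: 6 faults
f=6: 6 faults
Smallest f with faults ≤ 9 is 3.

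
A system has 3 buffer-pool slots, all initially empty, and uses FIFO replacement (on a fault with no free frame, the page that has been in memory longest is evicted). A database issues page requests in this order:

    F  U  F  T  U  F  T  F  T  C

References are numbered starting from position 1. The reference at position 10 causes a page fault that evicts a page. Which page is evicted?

F

pos 1: F -> fault, frames {F}
pos 2: U -> fault, frames {F,U}
pos 3: F -> hit
pos 4: T -> fault, frames {F,U,T}
pos 5: U -> hit
pos 6: F -> hit
pos 7: T -> hit
pos 8: F -> hit
pos 9: T -> hit
pos 10: C -> fault, evict F, frames {U,T,C}
At position 10, page F is evicted.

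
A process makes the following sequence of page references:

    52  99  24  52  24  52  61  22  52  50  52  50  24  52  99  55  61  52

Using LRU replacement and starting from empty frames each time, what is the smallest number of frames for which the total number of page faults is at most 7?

7

f=1: 18 faults
f=2: 14 faults
f=3: 11 faults
f=4: 10 faults
f=5: 9 faults
f=6: 8 faults
f=7: 7 faults
Smallest f with faults ≤ 7 is 7.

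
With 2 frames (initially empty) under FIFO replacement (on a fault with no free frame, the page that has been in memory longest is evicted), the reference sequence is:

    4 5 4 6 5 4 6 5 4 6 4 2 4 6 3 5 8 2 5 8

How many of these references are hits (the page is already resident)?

5

4 -> fault, frames (4)
5 -> fault, frames (4 5)
4 -> hit
6 -> fault, evict 4, frames (5 6)
5 -> hit
4 -> fault, evict 5, frames (6 4)
6 -> hit
5 -> fault, evict 6, frames (4 5)
4 -> hit
6 -> fault, evict 4, frames (5 6)
4 -> fault, evict 5, frames (6 4)
2 -> fault, evict 6, frames (4 2)
4 -> hit
6 -> fault, evict 4, frames (2 6)
3 -> fault, evict 2, frames (6 3)
5 -> fault, evict 6, frames (3 5)
8 -> fault, evict 3, frames (5 8)
2 -> fault, evict 5, frames (8 2)
5 -> fault, evict 8, frames (2 5)
8 -> fault, evict 2, frames (5 8)
Hits: 5.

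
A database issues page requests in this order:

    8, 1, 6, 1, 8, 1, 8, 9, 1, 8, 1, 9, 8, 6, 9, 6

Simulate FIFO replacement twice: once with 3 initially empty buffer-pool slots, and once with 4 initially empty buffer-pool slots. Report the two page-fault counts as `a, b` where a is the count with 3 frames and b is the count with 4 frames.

3 frames: F F F . . . . F . F F . . F F . → 8 faults.
4 frames: F F F . . . . F . . . . . . . . → 4 faults.
4 < 8: adding a frame reduced faults, as is typical.

8, 4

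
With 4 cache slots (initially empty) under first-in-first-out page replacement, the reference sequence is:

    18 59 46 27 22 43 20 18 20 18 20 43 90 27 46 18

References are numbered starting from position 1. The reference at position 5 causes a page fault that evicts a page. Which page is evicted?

pos 1: 18: fault, frames (18)
pos 2: 59: fault, frames (18 59)
pos 3: 46: fault, frames (18 59 46)
pos 4: 27: fault, frames (18 59 46 27)
pos 5: 22: fault, evict 18, frames (59 46 27 22)
At position 5, page 18 is evicted.

18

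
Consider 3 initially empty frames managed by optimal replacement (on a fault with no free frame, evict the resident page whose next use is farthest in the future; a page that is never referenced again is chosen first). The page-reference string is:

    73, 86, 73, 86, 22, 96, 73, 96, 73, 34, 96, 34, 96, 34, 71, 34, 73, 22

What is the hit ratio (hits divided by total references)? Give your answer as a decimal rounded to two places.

0.61

73 -> miss, frames {73}
86 -> miss, frames {73,86}
73 -> hit
86 -> hit
22 -> miss, frames {73,86,22}
96 -> miss, evict 86, frames {73,22,96}
73 -> hit
96 -> hit
73 -> hit
34 -> miss, evict 22, frames {73,96,34}
96 -> hit
34 -> hit
96 -> hit
34 -> hit
71 -> miss, evict 96, frames {73,34,71}
34 -> hit
73 -> hit
22 -> miss, evict 71, frames {73,34,22}
Hits: 11 of 18 references → 11/18 = 0.6111.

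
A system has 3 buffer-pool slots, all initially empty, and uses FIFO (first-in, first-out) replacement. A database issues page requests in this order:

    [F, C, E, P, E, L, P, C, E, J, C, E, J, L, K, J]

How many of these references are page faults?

10

F → miss, frames {F}
C → miss, frames {F,C}
E → miss, frames {F,C,E}
P → miss, evict F, frames {C,E,P}
E → hit
L → miss, evict C, frames {E,P,L}
P → hit
C → miss, evict E, frames {P,L,C}
E → miss, evict P, frames {L,C,E}
J → miss, evict L, frames {C,E,J}
C → hit
E → hit
J → hit
L → miss, evict C, frames {E,J,L}
K → miss, evict E, frames {J,L,K}
J → hit
Page faults: 10.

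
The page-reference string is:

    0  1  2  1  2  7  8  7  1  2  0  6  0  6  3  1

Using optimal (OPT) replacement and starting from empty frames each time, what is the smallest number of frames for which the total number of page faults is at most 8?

f=1: 16 faults
f=2: 11 faults
f=3: 9 faults
f=4: 8 faults
f=5: 7 faults
f=6: 7 faults
f=7: 7 faults
Smallest f with faults ≤ 8 is 4.

4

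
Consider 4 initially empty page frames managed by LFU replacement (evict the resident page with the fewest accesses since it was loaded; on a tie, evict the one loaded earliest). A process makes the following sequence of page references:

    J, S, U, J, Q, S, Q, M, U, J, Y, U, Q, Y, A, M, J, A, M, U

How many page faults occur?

J -> miss, frames {J}
S -> miss, frames {J,S}
U -> miss, frames {J,S,U}
J -> hit
Q -> miss, frames {J,S,U,Q}
S -> hit
Q -> hit
M -> miss, evict U, frames {J,S,Q,M}
U -> miss, evict M, frames {J,S,Q,U}
J -> hit
Y -> miss, evict U, frames {J,S,Q,Y}
U -> miss, evict Y, frames {J,S,Q,U}
Q -> hit
Y -> miss, evict U, frames {J,S,Q,Y}
A -> miss, evict Y, frames {J,S,Q,A}
M -> miss, evict A, frames {J,S,Q,M}
J -> hit
A -> miss, evict M, frames {J,S,Q,A}
M -> miss, evict A, frames {J,S,Q,M}
U -> miss, evict M, frames {J,S,Q,U}
Page faults: 14.

14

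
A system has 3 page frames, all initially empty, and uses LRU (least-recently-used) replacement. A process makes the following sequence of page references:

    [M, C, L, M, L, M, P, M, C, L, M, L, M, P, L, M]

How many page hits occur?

9

M: miss, frames [M]
C: miss, frames [M, C]
L: miss, frames [M, C, L]
M: hit
L: hit
M: hit
P: miss, evict C, frames [L, M, P]
M: hit
C: miss, evict L, frames [P, M, C]
L: miss, evict P, frames [M, C, L]
M: hit
L: hit
M: hit
P: miss, evict C, frames [L, M, P]
L: hit
M: hit
Hits: 9.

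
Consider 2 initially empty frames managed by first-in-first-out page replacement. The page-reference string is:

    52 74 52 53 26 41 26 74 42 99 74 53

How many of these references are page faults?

52 → miss, frames [52]
74 → miss, frames [52, 74]
52 → hit
53 → miss, evict 52, frames [74, 53]
26 → miss, evict 74, frames [53, 26]
41 → miss, evict 53, frames [26, 41]
26 → hit
74 → miss, evict 26, frames [41, 74]
42 → miss, evict 41, frames [74, 42]
99 → miss, evict 74, frames [42, 99]
74 → miss, evict 42, frames [99, 74]
53 → miss, evict 99, frames [74, 53]
Page faults: 10.

10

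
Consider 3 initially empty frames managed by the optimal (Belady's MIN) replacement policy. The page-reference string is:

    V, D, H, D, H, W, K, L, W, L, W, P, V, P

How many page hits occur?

7

V → fault, frames {V}
D → fault, frames {V,D}
H → fault, frames {V,D,H}
D → hit
H → hit
W → fault, evict H, frames {V,D,W}
K → fault, evict D, frames {V,W,K}
L → fault, evict K, frames {V,W,L}
W → hit
L → hit
W → hit
P → fault, evict L, frames {V,W,P}
V → hit
P → hit
Hits: 7.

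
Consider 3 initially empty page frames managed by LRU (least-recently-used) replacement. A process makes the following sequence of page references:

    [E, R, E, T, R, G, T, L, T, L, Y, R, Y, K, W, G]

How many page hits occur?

E → fault, frames (E)
R → fault, frames (E R)
E → hit
T → fault, frames (R E T)
R → hit
G → fault, evict E, frames (T R G)
T → hit
L → fault, evict R, frames (G T L)
T → hit
L → hit
Y → fault, evict G, frames (T L Y)
R → fault, evict T, frames (L Y R)
Y → hit
K → fault, evict L, frames (R Y K)
W → fault, evict R, frames (Y K W)
G → fault, evict Y, frames (K W G)
Hits: 6.

6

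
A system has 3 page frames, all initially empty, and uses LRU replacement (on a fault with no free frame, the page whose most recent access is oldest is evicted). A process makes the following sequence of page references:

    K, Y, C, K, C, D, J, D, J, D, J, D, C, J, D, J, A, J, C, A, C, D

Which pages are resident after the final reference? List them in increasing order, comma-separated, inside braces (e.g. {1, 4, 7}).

{A, C, D}

K: miss, frames (K)
Y: miss, frames (K Y)
C: miss, frames (K Y C)
K: hit
C: hit
D: miss, evict Y, frames (K C D)
J: miss, evict K, frames (C D J)
D: hit
J: hit
D: hit
J: hit
D: hit
C: hit
J: hit
D: hit
J: hit
A: miss, evict C, frames (D J A)
J: hit
C: miss, evict D, frames (A J C)
A: hit
C: hit
D: miss, evict J, frames (A C D)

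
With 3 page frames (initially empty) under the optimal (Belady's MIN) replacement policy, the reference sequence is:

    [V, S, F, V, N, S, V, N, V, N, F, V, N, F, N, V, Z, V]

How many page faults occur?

6

V → fault, frames (V)
S → fault, frames (V S)
F → fault, frames (V S F)
V → hit
N → fault, evict F, frames (V S N)
S → hit
V → hit
N → hit
V → hit
N → hit
F → fault, evict S, frames (V N F)
V → hit
N → hit
F → hit
N → hit
V → hit
Z → fault, evict F, frames (V N Z)
V → hit
Page faults: 6.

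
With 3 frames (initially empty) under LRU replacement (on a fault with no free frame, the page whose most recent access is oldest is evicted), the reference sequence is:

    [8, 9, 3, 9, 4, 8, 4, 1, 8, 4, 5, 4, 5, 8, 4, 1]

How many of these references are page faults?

8

8 -> fault, frames [8]
9 -> fault, frames [8, 9]
3 -> fault, frames [8, 9, 3]
9 -> hit
4 -> fault, evict 8, frames [3, 9, 4]
8 -> fault, evict 3, frames [9, 4, 8]
4 -> hit
1 -> fault, evict 9, frames [8, 4, 1]
8 -> hit
4 -> hit
5 -> fault, evict 1, frames [8, 4, 5]
4 -> hit
5 -> hit
8 -> hit
4 -> hit
1 -> fault, evict 5, frames [8, 4, 1]
Page faults: 8.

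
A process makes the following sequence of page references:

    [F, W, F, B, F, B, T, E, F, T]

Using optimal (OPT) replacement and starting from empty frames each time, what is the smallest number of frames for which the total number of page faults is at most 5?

f=1: 10 faults
f=2: 6 faults
f=3: 5 faults
f=4: 5 faults
f=5: 5 faults
Smallest f with faults ≤ 5 is 3.

3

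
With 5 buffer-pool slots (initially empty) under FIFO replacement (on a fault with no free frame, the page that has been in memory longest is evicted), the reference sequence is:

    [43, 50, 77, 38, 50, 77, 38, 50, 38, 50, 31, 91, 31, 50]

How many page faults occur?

43 → fault, frames (43)
50 → fault, frames (43 50)
77 → fault, frames (43 50 77)
38 → fault, frames (43 50 77 38)
50 → hit
77 → hit
38 → hit
50 → hit
38 → hit
50 → hit
31 → fault, frames (43 50 77 38 31)
91 → fault, evict 43, frames (50 77 38 31 91)
31 → hit
50 → hit
Page faults: 6.

6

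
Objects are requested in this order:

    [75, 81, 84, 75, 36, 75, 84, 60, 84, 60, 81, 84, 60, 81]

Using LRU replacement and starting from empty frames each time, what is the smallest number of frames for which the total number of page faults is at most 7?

3

f=1: 14 faults
f=2: 11 faults
f=3: 6 faults
f=4: 6 faults
f=5: 5 faults
Smallest f with faults ≤ 7 is 3.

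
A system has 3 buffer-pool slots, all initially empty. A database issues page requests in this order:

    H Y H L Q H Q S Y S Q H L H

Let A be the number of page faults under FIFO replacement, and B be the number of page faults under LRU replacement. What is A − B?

2

Under FIFO: F F . F F F . F F . F F F . → 10 faults.
Under LRU: F F . F F . . F F . . F F . → 8 faults.
A − B = 10 − 8 = 2.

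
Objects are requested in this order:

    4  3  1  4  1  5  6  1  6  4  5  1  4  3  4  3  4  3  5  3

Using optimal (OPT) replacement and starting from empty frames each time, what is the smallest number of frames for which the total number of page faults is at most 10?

2

f=1: 20 faults
f=2: 10 faults
f=3: 7 faults
f=4: 6 faults
f=5: 5 faults
Smallest f with faults ≤ 10 is 2.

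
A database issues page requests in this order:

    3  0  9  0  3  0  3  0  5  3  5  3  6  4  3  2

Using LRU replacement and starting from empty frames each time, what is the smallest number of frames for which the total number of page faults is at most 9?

f=1: 16 faults
f=2: 10 faults
f=3: 7 faults
f=4: 7 faults
f=5: 7 faults
f=6: 7 faults
f=7: 7 faults
Smallest f with faults ≤ 9 is 3.

3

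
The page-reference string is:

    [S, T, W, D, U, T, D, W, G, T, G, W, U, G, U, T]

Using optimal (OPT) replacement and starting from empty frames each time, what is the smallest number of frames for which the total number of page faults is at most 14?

f=1: 16 faults
f=2: 11 faults
f=3: 8 faults
f=4: 6 faults
f=5: 6 faults
f=6: 6 faults
Smallest f with faults ≤ 14 is 2.

2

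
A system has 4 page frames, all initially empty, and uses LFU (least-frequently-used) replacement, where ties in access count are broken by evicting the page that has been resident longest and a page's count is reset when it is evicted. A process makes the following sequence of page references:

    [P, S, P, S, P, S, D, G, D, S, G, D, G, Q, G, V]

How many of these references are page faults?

6

P → fault, frames [P]
S → fault, frames [P, S]
P → hit
S → hit
P → hit
S → hit
D → fault, frames [P, S, D]
G → fault, frames [P, S, D, G]
D → hit
S → hit
G → hit
D → hit
G → hit
Q → fault, evict P, frames [S, D, G, Q]
G → hit
V → fault, evict Q, frames [S, D, G, V]
Page faults: 6.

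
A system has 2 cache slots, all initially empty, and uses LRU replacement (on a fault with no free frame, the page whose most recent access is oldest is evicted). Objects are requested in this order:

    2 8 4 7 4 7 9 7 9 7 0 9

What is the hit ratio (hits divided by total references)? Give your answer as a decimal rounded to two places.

2: miss, frames [2]
8: miss, frames [2, 8]
4: miss, evict 2, frames [8, 4]
7: miss, evict 8, frames [4, 7]
4: hit
7: hit
9: miss, evict 4, frames [7, 9]
7: hit
9: hit
7: hit
0: miss, evict 9, frames [7, 0]
9: miss, evict 7, frames [0, 9]
Hits: 5 of 12 references → 5/12 = 0.4167.

0.42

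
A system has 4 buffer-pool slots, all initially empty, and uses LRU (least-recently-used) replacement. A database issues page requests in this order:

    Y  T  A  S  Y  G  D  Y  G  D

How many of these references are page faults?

Y -> miss, frames {Y}
T -> miss, frames {Y,T}
A -> miss, frames {Y,T,A}
S -> miss, frames {Y,T,A,S}
Y -> hit
G -> miss, evict T, frames {A,S,Y,G}
D -> miss, evict A, frames {S,Y,G,D}
Y -> hit
G -> hit
D -> hit
Page faults: 6.

6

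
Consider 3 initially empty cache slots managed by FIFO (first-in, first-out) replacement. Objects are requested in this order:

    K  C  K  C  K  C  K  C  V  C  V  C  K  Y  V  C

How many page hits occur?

12

K → fault, frames [K]
C → fault, frames [K, C]
K → hit
C → hit
K → hit
C → hit
K → hit
C → hit
V → fault, frames [K, C, V]
C → hit
V → hit
C → hit
K → hit
Y → fault, evict K, frames [C, V, Y]
V → hit
C → hit
Hits: 12.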